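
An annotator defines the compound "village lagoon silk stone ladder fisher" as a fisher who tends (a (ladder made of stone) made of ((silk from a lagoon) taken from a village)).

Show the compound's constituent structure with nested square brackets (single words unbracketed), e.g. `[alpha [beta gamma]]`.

[[[village [lagoon silk]] [stone ladder]] fisher]

Overall it is a kind of fisher; the modifier is "village lagoon silk stone ladder".
Inside "village lagoon silk stone ladder": head "ladder" (specifically "stone ladder"), modifier "village lagoon silk".
Inside "village lagoon silk": head "silk" (specifically "lagoon silk"), modifier "village".
Inside "lagoon silk": head "silk", modifier "lagoon".
Inside "stone ladder": head "ladder", modifier "stone".
So the structure is [[[village [lagoon silk]] [stone ladder]] fisher].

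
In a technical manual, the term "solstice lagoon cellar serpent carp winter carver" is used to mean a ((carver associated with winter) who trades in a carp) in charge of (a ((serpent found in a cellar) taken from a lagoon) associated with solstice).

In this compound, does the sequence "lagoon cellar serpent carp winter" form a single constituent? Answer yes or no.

The top-level split is [solstice lagoon cellar serpent] [carp winter carver]; the full structure is [[solstice [lagoon [cellar serpent]]] [carp [winter carver]]].
"lagoon cellar serpent carp winter" straddles a constituent boundary, so it is not a single unit.

no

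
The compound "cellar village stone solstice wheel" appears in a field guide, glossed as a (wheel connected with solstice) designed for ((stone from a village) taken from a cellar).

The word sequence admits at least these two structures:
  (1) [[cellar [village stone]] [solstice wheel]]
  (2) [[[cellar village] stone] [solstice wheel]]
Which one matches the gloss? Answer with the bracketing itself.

[[cellar [village stone]] [solstice wheel]]

The paraphrase's head is the "wheel" part ("solstice wheel"); its modifier is "cellar village stone".
That top-level split, carried through the inner groups, gives [[cellar [village stone]] [solstice wheel]].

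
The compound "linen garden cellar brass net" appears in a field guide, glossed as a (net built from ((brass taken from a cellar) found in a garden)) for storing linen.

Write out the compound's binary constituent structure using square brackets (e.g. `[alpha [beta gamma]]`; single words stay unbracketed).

[linen [[garden [cellar brass]] net]]

At the top level: head "net" (specifically "garden cellar brass net"); modifier "linen".
Within "garden cellar brass net", the head is "net" and the modifier is "garden cellar brass".
Within "garden cellar brass", the head is "brass" (specifically "cellar brass") and the modifier is "garden".
Within "cellar brass", the head is "brass" and the modifier is "cellar".
So the structure is [linen [[garden [cellar brass]] net]].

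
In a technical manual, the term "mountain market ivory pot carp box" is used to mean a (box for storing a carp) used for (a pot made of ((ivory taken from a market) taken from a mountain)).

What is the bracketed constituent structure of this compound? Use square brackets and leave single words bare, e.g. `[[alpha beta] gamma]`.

At the top level: head "box" (specifically "carp box"); modifier "mountain market ivory pot".
"mountain market ivory pot" → head "pot", modifier "mountain market ivory".
"mountain market ivory" → head "ivory" (specifically "market ivory"), modifier "mountain".
"market ivory" → head "ivory", modifier "market".
"carp box" → head "box", modifier "carp".
Assembled: [[[mountain [market ivory]] pot] [carp box]].

[[[mountain [market ivory]] pot] [carp box]]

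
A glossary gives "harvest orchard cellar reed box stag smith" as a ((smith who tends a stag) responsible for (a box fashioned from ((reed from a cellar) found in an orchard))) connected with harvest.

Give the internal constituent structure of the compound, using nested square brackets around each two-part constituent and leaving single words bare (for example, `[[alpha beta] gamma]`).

The outermost head in the paraphrase is "smith" (specifically "orchard cellar reed box stag smith"), modified by "harvest".
Within "orchard cellar reed box stag smith", the head is "smith" (specifically "stag smith") and the modifier is "orchard cellar reed box".
Within "orchard cellar reed box", the head is "box" and the modifier is "orchard cellar reed".
Within "orchard cellar reed", the head is "reed" (specifically "cellar reed") and the modifier is "orchard".
Within "cellar reed", the head is "reed" and the modifier is "cellar".
Within "stag smith", the head is "smith" and the modifier is "stag".
Assembled: [harvest [[[orchard [cellar reed]] box] [stag smith]]].

[harvest [[[orchard [cellar reed]] box] [stag smith]]]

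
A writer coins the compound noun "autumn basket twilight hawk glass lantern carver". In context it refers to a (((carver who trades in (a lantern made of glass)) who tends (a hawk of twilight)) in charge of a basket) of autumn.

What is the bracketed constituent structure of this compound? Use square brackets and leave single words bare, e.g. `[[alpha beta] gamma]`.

The outermost head in the paraphrase is "carver" (specifically "basket twilight hawk glass lantern carver"), modified by "autumn".
Inside "basket twilight hawk glass lantern carver": head "carver" (specifically "twilight hawk glass lantern carver"), modifier "basket".
Inside "twilight hawk glass lantern carver": head "carver" (specifically "glass lantern carver"), modifier "twilight hawk".
Inside "twilight hawk": head "hawk", modifier "twilight".
Inside "glass lantern carver": head "carver", modifier "glass lantern".
Inside "glass lantern": head "lantern", modifier "glass".
Assembled: [autumn [basket [[twilight hawk] [[glass lantern] carver]]]].

[autumn [basket [[twilight hawk] [[glass lantern] carver]]]]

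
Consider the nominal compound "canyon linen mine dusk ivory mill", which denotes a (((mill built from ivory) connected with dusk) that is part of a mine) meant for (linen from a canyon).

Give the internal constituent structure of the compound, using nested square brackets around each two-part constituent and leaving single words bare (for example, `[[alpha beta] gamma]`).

[[canyon linen] [mine [dusk [ivory mill]]]]

Whole compound: head "mill" (specifically "mine dusk ivory mill"), modifier "canyon linen".
"canyon linen" → head "linen", modifier "canyon".
"mine dusk ivory mill" → head "mill" (specifically "dusk ivory mill"), modifier "mine".
"dusk ivory mill" → head "mill" (specifically "ivory mill"), modifier "dusk".
"ivory mill" → head "mill", modifier "ivory".
So the structure is [[canyon linen] [mine [dusk [ivory mill]]]].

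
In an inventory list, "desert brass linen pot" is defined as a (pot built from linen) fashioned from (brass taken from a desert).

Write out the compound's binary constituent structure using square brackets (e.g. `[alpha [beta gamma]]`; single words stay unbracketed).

The outermost head in the paraphrase is "pot" (specifically "linen pot"), modified by "desert brass".
Inside "desert brass": head "brass", modifier "desert".
Inside "linen pot": head "pot", modifier "linen".
Putting it together: [[desert brass] [linen pot]].

[[desert brass] [linen pot]]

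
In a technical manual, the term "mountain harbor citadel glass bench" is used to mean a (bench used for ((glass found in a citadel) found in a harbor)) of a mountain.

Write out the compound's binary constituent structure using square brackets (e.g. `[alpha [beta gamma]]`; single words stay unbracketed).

[mountain [[harbor [citadel glass]] bench]]

Overall it is a kind of bench (specifically "harbor citadel glass bench"); the modifier is "mountain".
Within "harbor citadel glass bench", the head is "bench" and the modifier is "harbor citadel glass".
Within "harbor citadel glass", the head is "glass" (specifically "citadel glass") and the modifier is "harbor".
Within "citadel glass", the head is "glass" and the modifier is "citadel".
Putting it together: [mountain [[harbor [citadel glass]] bench]].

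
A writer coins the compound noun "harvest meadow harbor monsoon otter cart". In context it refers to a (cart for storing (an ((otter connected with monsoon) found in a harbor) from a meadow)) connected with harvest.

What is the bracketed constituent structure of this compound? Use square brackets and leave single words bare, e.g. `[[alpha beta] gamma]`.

Overall it is a kind of cart (specifically "meadow harbor monsoon otter cart"); the modifier is "harvest".
Within "meadow harbor monsoon otter cart", the head is "cart" and the modifier is "meadow harbor monsoon otter".
Within "meadow harbor monsoon otter", the head is "otter" (specifically "harbor monsoon otter") and the modifier is "meadow".
Within "harbor monsoon otter", the head is "otter" (specifically "monsoon otter") and the modifier is "harbor".
Within "monsoon otter", the head is "otter" and the modifier is "monsoon".
So the structure is [harvest [[meadow [harbor [monsoon otter]]] cart]].

[harvest [[meadow [harbor [monsoon otter]]] cart]]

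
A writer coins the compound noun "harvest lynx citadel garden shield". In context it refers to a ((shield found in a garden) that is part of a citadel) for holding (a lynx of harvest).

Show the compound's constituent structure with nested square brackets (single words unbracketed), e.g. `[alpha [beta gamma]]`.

[[harvest lynx] [citadel [garden shield]]]

The outermost head in the paraphrase is "shield" (specifically "citadel garden shield"), modified by "harvest lynx".
Inside "harvest lynx": head "lynx", modifier "harvest".
Inside "citadel garden shield": head "shield" (specifically "garden shield"), modifier "citadel".
Inside "garden shield": head "shield", modifier "garden".
So the structure is [[harvest lynx] [citadel [garden shield]]].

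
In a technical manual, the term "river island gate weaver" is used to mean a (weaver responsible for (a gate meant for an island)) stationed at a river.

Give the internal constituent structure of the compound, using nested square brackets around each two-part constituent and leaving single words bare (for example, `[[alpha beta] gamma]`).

[river [[island gate] weaver]]

At the top level: head "weaver" (specifically "island gate weaver"); modifier "river".
"island gate weaver" → head "weaver", modifier "island gate".
"island gate" → head "gate", modifier "island".
Putting it together: [river [[island gate] weaver]].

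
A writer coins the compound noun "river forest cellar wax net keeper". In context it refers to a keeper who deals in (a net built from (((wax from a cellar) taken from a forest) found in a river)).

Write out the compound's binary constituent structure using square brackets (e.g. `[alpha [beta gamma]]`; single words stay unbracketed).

[[[river [forest [cellar wax]]] net] keeper]

At the top level: head "keeper"; modifier "river forest cellar wax net".
Within "river forest cellar wax net", the head is "net" and the modifier is "river forest cellar wax".
Within "river forest cellar wax", the head is "wax" (specifically "forest cellar wax") and the modifier is "river".
Within "forest cellar wax", the head is "wax" (specifically "cellar wax") and the modifier is "forest".
Within "cellar wax", the head is "wax" and the modifier is "cellar".
Assembled: [[[river [forest [cellar wax]]] net] keeper].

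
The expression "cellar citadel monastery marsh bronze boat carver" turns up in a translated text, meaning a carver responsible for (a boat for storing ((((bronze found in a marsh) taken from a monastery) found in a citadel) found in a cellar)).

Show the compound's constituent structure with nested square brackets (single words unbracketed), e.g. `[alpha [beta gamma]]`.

[[[cellar [citadel [monastery [marsh bronze]]]] boat] carver]

At the top level: head "carver"; modifier "cellar citadel monastery marsh bronze boat".
Within "cellar citadel monastery marsh bronze boat", the head is "boat" and the modifier is "cellar citadel monastery marsh bronze".
Within "cellar citadel monastery marsh bronze", the head is "bronze" (specifically "citadel monastery marsh bronze") and the modifier is "cellar".
Within "citadel monastery marsh bronze", the head is "bronze" (specifically "monastery marsh bronze") and the modifier is "citadel".
Within "monastery marsh bronze", the head is "bronze" (specifically "marsh bronze") and the modifier is "monastery".
Within "marsh bronze", the head is "bronze" and the modifier is "marsh".
Putting it together: [[[cellar [citadel [monastery [marsh bronze]]]] boat] carver].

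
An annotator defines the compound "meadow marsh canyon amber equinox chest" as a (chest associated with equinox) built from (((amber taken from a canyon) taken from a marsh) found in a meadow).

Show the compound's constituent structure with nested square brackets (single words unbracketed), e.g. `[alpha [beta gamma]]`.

Whole compound: head "chest" (specifically "equinox chest"), modifier "meadow marsh canyon amber".
Within "meadow marsh canyon amber", the head is "amber" (specifically "marsh canyon amber") and the modifier is "meadow".
Within "marsh canyon amber", the head is "amber" (specifically "canyon amber") and the modifier is "marsh".
Within "canyon amber", the head is "amber" and the modifier is "canyon".
Within "equinox chest", the head is "chest" and the modifier is "equinox".
Assembled: [[meadow [marsh [canyon amber]]] [equinox chest]].

[[meadow [marsh [canyon amber]]] [equinox chest]]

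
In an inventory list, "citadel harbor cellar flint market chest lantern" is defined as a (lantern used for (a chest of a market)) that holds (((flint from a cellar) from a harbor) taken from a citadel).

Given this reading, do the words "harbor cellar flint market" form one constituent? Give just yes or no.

The top-level split is [citadel harbor cellar flint] [market chest lantern]; the full structure is [[citadel [harbor [cellar flint]]] [[market chest] lantern]].
"harbor cellar flint market" straddles a constituent boundary, so it is not a single unit.

no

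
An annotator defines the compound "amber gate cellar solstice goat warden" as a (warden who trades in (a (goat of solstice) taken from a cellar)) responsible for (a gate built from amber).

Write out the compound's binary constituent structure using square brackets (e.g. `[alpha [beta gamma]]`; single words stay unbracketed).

At the top level: head "warden" (specifically "cellar solstice goat warden"); modifier "amber gate".
"amber gate" → head "gate", modifier "amber".
"cellar solstice goat warden" → head "warden", modifier "cellar solstice goat".
"cellar solstice goat" → head "goat" (specifically "solstice goat"), modifier "cellar".
"solstice goat" → head "goat", modifier "solstice".
So the structure is [[amber gate] [[cellar [solstice goat]] warden]].

[[amber gate] [[cellar [solstice goat]] warden]]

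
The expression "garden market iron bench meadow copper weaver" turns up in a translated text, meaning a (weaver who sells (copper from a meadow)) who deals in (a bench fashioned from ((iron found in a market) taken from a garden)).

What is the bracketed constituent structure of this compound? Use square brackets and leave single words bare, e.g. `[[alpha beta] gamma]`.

[[[garden [market iron]] bench] [[meadow copper] weaver]]

The outermost head in the paraphrase is "weaver" (specifically "meadow copper weaver"), modified by "garden market iron bench".
Within "garden market iron bench", the head is "bench" and the modifier is "garden market iron".
Within "garden market iron", the head is "iron" (specifically "market iron") and the modifier is "garden".
Within "market iron", the head is "iron" and the modifier is "market".
Within "meadow copper weaver", the head is "weaver" and the modifier is "meadow copper".
Within "meadow copper", the head is "copper" and the modifier is "meadow".
Assembled: [[[garden [market iron]] bench] [[meadow copper] weaver]].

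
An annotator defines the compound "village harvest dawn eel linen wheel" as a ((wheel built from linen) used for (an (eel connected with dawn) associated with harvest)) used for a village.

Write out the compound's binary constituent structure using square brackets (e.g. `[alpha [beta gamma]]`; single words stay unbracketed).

Whole compound: head "wheel" (specifically "harvest dawn eel linen wheel"), modifier "village".
"harvest dawn eel linen wheel" → head "wheel" (specifically "linen wheel"), modifier "harvest dawn eel".
"harvest dawn eel" → head "eel" (specifically "dawn eel"), modifier "harvest".
"dawn eel" → head "eel", modifier "dawn".
"linen wheel" → head "wheel", modifier "linen".
So the structure is [village [[harvest [dawn eel]] [linen wheel]]].

[village [[harvest [dawn eel]] [linen wheel]]]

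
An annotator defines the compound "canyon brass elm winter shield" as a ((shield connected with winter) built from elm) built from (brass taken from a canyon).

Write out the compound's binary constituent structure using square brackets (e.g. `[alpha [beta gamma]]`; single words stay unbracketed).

[[canyon brass] [elm [winter shield]]]

At the top level: head "shield" (specifically "elm winter shield"); modifier "canyon brass".
Within "canyon brass", the head is "brass" and the modifier is "canyon".
Within "elm winter shield", the head is "shield" (specifically "winter shield") and the modifier is "elm".
Within "winter shield", the head is "shield" and the modifier is "winter".
So the structure is [[canyon brass] [elm [winter shield]]].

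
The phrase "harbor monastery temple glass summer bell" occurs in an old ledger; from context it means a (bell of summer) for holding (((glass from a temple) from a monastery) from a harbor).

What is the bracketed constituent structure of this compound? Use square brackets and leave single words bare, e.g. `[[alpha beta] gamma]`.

[[harbor [monastery [temple glass]]] [summer bell]]

Overall it is a kind of bell (specifically "summer bell"); the modifier is "harbor monastery temple glass".
Within "harbor monastery temple glass", the head is "glass" (specifically "monastery temple glass") and the modifier is "harbor".
Within "monastery temple glass", the head is "glass" (specifically "temple glass") and the modifier is "monastery".
Within "temple glass", the head is "glass" and the modifier is "temple".
Within "summer bell", the head is "bell" and the modifier is "summer".
Assembled: [[harbor [monastery [temple glass]]] [summer bell]].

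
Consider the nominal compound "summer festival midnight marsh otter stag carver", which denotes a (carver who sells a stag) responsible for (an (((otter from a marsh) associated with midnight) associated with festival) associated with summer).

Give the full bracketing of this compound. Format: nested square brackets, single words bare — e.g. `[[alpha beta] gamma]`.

At the top level: head "carver" (specifically "stag carver"); modifier "summer festival midnight marsh otter".
Inside "summer festival midnight marsh otter": head "otter" (specifically "festival midnight marsh otter"), modifier "summer".
Inside "festival midnight marsh otter": head "otter" (specifically "midnight marsh otter"), modifier "festival".
Inside "midnight marsh otter": head "otter" (specifically "marsh otter"), modifier "midnight".
Inside "marsh otter": head "otter", modifier "marsh".
Inside "stag carver": head "carver", modifier "stag".
Putting it together: [[summer [festival [midnight [marsh otter]]]] [stag carver]].

[[summer [festival [midnight [marsh otter]]]] [stag carver]]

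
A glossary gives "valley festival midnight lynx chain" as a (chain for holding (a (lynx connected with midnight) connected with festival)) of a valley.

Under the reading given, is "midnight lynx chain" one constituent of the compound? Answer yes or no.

no

The top-level split is [valley] [festival midnight lynx chain]; the full structure is [valley [[festival [midnight lynx]] chain]].
"midnight lynx chain" straddles a constituent boundary, so it is not a single unit.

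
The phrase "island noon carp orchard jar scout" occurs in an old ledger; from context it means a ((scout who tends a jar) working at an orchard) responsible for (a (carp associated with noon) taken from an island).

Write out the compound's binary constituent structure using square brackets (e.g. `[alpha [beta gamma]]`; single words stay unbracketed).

[[island [noon carp]] [orchard [jar scout]]]

The outermost head in the paraphrase is "scout" (specifically "orchard jar scout"), modified by "island noon carp".
Inside "island noon carp": head "carp" (specifically "noon carp"), modifier "island".
Inside "noon carp": head "carp", modifier "noon".
Inside "orchard jar scout": head "scout" (specifically "jar scout"), modifier "orchard".
Inside "jar scout": head "scout", modifier "jar".
So the structure is [[island [noon carp]] [orchard [jar scout]]].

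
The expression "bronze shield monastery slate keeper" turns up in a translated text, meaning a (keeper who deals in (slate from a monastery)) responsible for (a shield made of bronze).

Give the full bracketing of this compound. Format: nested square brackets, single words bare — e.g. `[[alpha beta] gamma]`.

The outermost head in the paraphrase is "keeper" (specifically "monastery slate keeper"), modified by "bronze shield".
Within "bronze shield", the head is "shield" and the modifier is "bronze".
Within "monastery slate keeper", the head is "keeper" and the modifier is "monastery slate".
Within "monastery slate", the head is "slate" and the modifier is "monastery".
Putting it together: [[bronze shield] [[monastery slate] keeper]].

[[bronze shield] [[monastery slate] keeper]]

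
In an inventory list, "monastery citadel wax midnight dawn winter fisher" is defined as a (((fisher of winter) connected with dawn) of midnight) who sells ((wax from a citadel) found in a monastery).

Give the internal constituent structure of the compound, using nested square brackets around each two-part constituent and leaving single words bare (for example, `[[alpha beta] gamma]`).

Whole compound: head "fisher" (specifically "midnight dawn winter fisher"), modifier "monastery citadel wax".
"monastery citadel wax" → head "wax" (specifically "citadel wax"), modifier "monastery".
"citadel wax" → head "wax", modifier "citadel".
"midnight dawn winter fisher" → head "fisher" (specifically "dawn winter fisher"), modifier "midnight".
"dawn winter fisher" → head "fisher" (specifically "winter fisher"), modifier "dawn".
"winter fisher" → head "fisher", modifier "winter".
Putting it together: [[monastery [citadel wax]] [midnight [dawn [winter fisher]]]].

[[monastery [citadel wax]] [midnight [dawn [winter fisher]]]]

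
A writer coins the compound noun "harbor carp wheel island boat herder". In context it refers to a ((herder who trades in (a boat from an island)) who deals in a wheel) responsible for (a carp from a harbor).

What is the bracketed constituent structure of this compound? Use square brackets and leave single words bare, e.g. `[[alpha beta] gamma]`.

[[harbor carp] [wheel [[island boat] herder]]]

Overall it is a kind of herder (specifically "wheel island boat herder"); the modifier is "harbor carp".
Inside "harbor carp": head "carp", modifier "harbor".
Inside "wheel island boat herder": head "herder" (specifically "island boat herder"), modifier "wheel".
Inside "island boat herder": head "herder", modifier "island boat".
Inside "island boat": head "boat", modifier "island".
Putting it together: [[harbor carp] [wheel [[island boat] herder]]].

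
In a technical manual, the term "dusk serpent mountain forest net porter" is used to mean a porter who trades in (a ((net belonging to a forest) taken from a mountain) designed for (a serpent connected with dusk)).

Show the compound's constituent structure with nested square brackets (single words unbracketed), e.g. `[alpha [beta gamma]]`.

[[[dusk serpent] [mountain [forest net]]] porter]

Overall it is a kind of porter; the modifier is "dusk serpent mountain forest net".
"dusk serpent mountain forest net" → head "net" (specifically "mountain forest net"), modifier "dusk serpent".
"dusk serpent" → head "serpent", modifier "dusk".
"mountain forest net" → head "net" (specifically "forest net"), modifier "mountain".
"forest net" → head "net", modifier "forest".
Putting it together: [[[dusk serpent] [mountain [forest net]]] porter].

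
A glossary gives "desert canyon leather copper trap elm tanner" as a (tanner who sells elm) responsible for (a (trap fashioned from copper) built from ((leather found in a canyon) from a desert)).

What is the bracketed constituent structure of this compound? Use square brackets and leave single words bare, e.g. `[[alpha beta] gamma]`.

[[[desert [canyon leather]] [copper trap]] [elm tanner]]

At the top level: head "tanner" (specifically "elm tanner"); modifier "desert canyon leather copper trap".
Inside "desert canyon leather copper trap": head "trap" (specifically "copper trap"), modifier "desert canyon leather".
Inside "desert canyon leather": head "leather" (specifically "canyon leather"), modifier "desert".
Inside "canyon leather": head "leather", modifier "canyon".
Inside "copper trap": head "trap", modifier "copper".
Inside "elm tanner": head "tanner", modifier "elm".
Putting it together: [[[desert [canyon leather]] [copper trap]] [elm tanner]].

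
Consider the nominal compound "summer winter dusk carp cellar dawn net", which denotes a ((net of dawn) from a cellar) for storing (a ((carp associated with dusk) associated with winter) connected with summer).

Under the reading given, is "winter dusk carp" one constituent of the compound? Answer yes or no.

The paraphrase groups the words so that "winter dusk carp" is one unit: it corresponds to a single parenthesized sub-phrase.
The full structure is [[summer [winter [dusk carp]]] [cellar [dawn net]]], in which [winter dusk carp] is a constituent.

yes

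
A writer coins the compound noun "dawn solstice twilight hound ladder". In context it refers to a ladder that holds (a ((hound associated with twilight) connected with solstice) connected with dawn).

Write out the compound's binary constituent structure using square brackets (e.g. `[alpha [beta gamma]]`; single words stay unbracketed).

At the top level: head "ladder"; modifier "dawn solstice twilight hound".
Inside "dawn solstice twilight hound": head "hound" (specifically "solstice twilight hound"), modifier "dawn".
Inside "solstice twilight hound": head "hound" (specifically "twilight hound"), modifier "solstice".
Inside "twilight hound": head "hound", modifier "twilight".
Assembled: [[dawn [solstice [twilight hound]]] ladder].

[[dawn [solstice [twilight hound]]] ladder]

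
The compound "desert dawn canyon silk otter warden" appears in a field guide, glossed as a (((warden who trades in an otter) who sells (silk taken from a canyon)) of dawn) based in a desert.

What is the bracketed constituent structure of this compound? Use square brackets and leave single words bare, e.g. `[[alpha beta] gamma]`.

[desert [dawn [[canyon silk] [otter warden]]]]

At the top level: head "warden" (specifically "dawn canyon silk otter warden"); modifier "desert".
Inside "dawn canyon silk otter warden": head "warden" (specifically "canyon silk otter warden"), modifier "dawn".
Inside "canyon silk otter warden": head "warden" (specifically "otter warden"), modifier "canyon silk".
Inside "canyon silk": head "silk", modifier "canyon".
Inside "otter warden": head "warden", modifier "otter".
Putting it together: [desert [dawn [[canyon silk] [otter warden]]]].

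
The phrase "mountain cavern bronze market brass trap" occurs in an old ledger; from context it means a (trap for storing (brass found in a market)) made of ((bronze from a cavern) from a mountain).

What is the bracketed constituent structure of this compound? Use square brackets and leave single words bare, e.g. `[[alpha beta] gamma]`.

[[mountain [cavern bronze]] [[market brass] trap]]

At the top level: head "trap" (specifically "market brass trap"); modifier "mountain cavern bronze".
"mountain cavern bronze" → head "bronze" (specifically "cavern bronze"), modifier "mountain".
"cavern bronze" → head "bronze", modifier "cavern".
"market brass trap" → head "trap", modifier "market brass".
"market brass" → head "brass", modifier "market".
So the structure is [[mountain [cavern bronze]] [[market brass] trap]].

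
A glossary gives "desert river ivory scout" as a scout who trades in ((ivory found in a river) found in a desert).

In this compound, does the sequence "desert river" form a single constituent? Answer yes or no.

no

The top-level split is [desert river ivory] [scout]; the full structure is [[desert [river ivory]] scout].
"desert river" straddles a constituent boundary, so it is not a single unit.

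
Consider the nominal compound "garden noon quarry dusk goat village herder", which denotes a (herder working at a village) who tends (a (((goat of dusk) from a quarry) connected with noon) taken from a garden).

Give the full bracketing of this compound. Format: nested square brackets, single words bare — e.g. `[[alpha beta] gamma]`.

[[garden [noon [quarry [dusk goat]]]] [village herder]]

Overall it is a kind of herder (specifically "village herder"); the modifier is "garden noon quarry dusk goat".
Within "garden noon quarry dusk goat", the head is "goat" (specifically "noon quarry dusk goat") and the modifier is "garden".
Within "noon quarry dusk goat", the head is "goat" (specifically "quarry dusk goat") and the modifier is "noon".
Within "quarry dusk goat", the head is "goat" (specifically "dusk goat") and the modifier is "quarry".
Within "dusk goat", the head is "goat" and the modifier is "dusk".
Within "village herder", the head is "herder" and the modifier is "village".
Assembled: [[garden [noon [quarry [dusk goat]]]] [village herder]].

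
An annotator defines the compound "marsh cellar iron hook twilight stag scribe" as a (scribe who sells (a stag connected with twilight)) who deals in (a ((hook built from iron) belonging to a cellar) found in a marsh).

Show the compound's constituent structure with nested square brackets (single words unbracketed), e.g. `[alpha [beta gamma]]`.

[[marsh [cellar [iron hook]]] [[twilight stag] scribe]]

At the top level: head "scribe" (specifically "twilight stag scribe"); modifier "marsh cellar iron hook".
Inside "marsh cellar iron hook": head "hook" (specifically "cellar iron hook"), modifier "marsh".
Inside "cellar iron hook": head "hook" (specifically "iron hook"), modifier "cellar".
Inside "iron hook": head "hook", modifier "iron".
Inside "twilight stag scribe": head "scribe", modifier "twilight stag".
Inside "twilight stag": head "stag", modifier "twilight".
Putting it together: [[marsh [cellar [iron hook]]] [[twilight stag] scribe]].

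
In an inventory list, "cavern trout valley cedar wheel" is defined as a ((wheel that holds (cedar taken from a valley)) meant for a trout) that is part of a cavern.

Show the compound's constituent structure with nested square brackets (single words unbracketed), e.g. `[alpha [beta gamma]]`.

The outermost head in the paraphrase is "wheel" (specifically "trout valley cedar wheel"), modified by "cavern".
Inside "trout valley cedar wheel": head "wheel" (specifically "valley cedar wheel"), modifier "trout".
Inside "valley cedar wheel": head "wheel", modifier "valley cedar".
Inside "valley cedar": head "cedar", modifier "valley".
So the structure is [cavern [trout [[valley cedar] wheel]]].

[cavern [trout [[valley cedar] wheel]]]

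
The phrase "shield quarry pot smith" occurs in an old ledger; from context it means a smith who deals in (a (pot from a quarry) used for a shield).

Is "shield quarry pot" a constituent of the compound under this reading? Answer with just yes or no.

The paraphrase groups the words so that "shield quarry pot" is one unit: it corresponds to a single parenthesized sub-phrase.
The full structure is [[shield [quarry pot]] smith], in which [shield quarry pot] is a constituent.

yes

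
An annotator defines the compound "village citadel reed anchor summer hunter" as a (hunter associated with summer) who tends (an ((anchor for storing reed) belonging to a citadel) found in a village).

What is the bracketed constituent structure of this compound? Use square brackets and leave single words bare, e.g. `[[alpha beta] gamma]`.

[[village [citadel [reed anchor]]] [summer hunter]]

Overall it is a kind of hunter (specifically "summer hunter"); the modifier is "village citadel reed anchor".
Within "village citadel reed anchor", the head is "anchor" (specifically "citadel reed anchor") and the modifier is "village".
Within "citadel reed anchor", the head is "anchor" (specifically "reed anchor") and the modifier is "citadel".
Within "reed anchor", the head is "anchor" and the modifier is "reed".
Within "summer hunter", the head is "hunter" and the modifier is "summer".
So the structure is [[village [citadel [reed anchor]]] [summer hunter]].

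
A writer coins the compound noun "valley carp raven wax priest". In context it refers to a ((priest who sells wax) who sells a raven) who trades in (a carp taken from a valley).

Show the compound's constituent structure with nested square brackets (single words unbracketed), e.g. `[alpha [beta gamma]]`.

[[valley carp] [raven [wax priest]]]

Overall it is a kind of priest (specifically "raven wax priest"); the modifier is "valley carp".
Within "valley carp", the head is "carp" and the modifier is "valley".
Within "raven wax priest", the head is "priest" (specifically "wax priest") and the modifier is "raven".
Within "wax priest", the head is "priest" and the modifier is "wax".
So the structure is [[valley carp] [raven [wax priest]]].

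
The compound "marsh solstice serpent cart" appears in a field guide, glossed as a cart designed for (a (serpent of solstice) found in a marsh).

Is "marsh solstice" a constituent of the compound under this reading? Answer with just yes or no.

The top-level split is [marsh solstice serpent] [cart]; the full structure is [[marsh [solstice serpent]] cart].
"marsh solstice" straddles a constituent boundary, so it is not a single unit.

no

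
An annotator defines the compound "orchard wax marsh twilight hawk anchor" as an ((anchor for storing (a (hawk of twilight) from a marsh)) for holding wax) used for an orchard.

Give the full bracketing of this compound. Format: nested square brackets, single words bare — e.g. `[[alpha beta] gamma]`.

The outermost head in the paraphrase is "anchor" (specifically "wax marsh twilight hawk anchor"), modified by "orchard".
Inside "wax marsh twilight hawk anchor": head "anchor" (specifically "marsh twilight hawk anchor"), modifier "wax".
Inside "marsh twilight hawk anchor": head "anchor", modifier "marsh twilight hawk".
Inside "marsh twilight hawk": head "hawk" (specifically "twilight hawk"), modifier "marsh".
Inside "twilight hawk": head "hawk", modifier "twilight".
Putting it together: [orchard [wax [[marsh [twilight hawk]] anchor]]].

[orchard [wax [[marsh [twilight hawk]] anchor]]]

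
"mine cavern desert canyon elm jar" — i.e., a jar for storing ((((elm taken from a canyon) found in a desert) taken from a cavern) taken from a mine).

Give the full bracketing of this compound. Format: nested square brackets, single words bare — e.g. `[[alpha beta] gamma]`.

Whole compound: head "jar", modifier "mine cavern desert canyon elm".
Within "mine cavern desert canyon elm", the head is "elm" (specifically "cavern desert canyon elm") and the modifier is "mine".
Within "cavern desert canyon elm", the head is "elm" (specifically "desert canyon elm") and the modifier is "cavern".
Within "desert canyon elm", the head is "elm" (specifically "canyon elm") and the modifier is "desert".
Within "canyon elm", the head is "elm" and the modifier is "canyon".
Assembled: [[mine [cavern [desert [canyon elm]]]] jar].

[[mine [cavern [desert [canyon elm]]]] jar]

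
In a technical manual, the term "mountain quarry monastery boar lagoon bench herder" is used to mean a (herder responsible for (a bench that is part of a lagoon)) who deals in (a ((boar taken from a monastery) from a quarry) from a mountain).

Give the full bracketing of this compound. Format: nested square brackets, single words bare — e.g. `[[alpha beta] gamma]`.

[[mountain [quarry [monastery boar]]] [[lagoon bench] herder]]

At the top level: head "herder" (specifically "lagoon bench herder"); modifier "mountain quarry monastery boar".
"mountain quarry monastery boar" → head "boar" (specifically "quarry monastery boar"), modifier "mountain".
"quarry monastery boar" → head "boar" (specifically "monastery boar"), modifier "quarry".
"monastery boar" → head "boar", modifier "monastery".
"lagoon bench herder" → head "herder", modifier "lagoon bench".
"lagoon bench" → head "bench", modifier "lagoon".
So the structure is [[mountain [quarry [monastery boar]]] [[lagoon bench] herder]].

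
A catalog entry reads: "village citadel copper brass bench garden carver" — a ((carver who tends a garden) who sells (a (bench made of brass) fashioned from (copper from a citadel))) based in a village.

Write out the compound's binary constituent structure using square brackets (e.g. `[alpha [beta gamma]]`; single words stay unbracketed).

At the top level: head "carver" (specifically "citadel copper brass bench garden carver"); modifier "village".
Within "citadel copper brass bench garden carver", the head is "carver" (specifically "garden carver") and the modifier is "citadel copper brass bench".
Within "citadel copper brass bench", the head is "bench" (specifically "brass bench") and the modifier is "citadel copper".
Within "citadel copper", the head is "copper" and the modifier is "citadel".
Within "brass bench", the head is "bench" and the modifier is "brass".
Within "garden carver", the head is "carver" and the modifier is "garden".
Assembled: [village [[[citadel copper] [brass bench]] [garden carver]]].

[village [[[citadel copper] [brass bench]] [garden carver]]]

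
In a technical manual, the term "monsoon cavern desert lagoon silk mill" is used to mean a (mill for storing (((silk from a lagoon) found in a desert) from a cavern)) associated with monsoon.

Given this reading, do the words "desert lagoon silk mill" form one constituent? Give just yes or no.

The top-level split is [monsoon] [cavern desert lagoon silk mill]; the full structure is [monsoon [[cavern [desert [lagoon silk]]] mill]].
"desert lagoon silk mill" straddles a constituent boundary, so it is not a single unit.

no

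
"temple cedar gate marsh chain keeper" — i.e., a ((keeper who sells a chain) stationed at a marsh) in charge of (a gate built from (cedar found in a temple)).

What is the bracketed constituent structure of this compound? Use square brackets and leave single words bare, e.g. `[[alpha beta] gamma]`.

[[[temple cedar] gate] [marsh [chain keeper]]]

Whole compound: head "keeper" (specifically "marsh chain keeper"), modifier "temple cedar gate".
"temple cedar gate" → head "gate", modifier "temple cedar".
"temple cedar" → head "cedar", modifier "temple".
"marsh chain keeper" → head "keeper" (specifically "chain keeper"), modifier "marsh".
"chain keeper" → head "keeper", modifier "chain".
Putting it together: [[[temple cedar] gate] [marsh [chain keeper]]].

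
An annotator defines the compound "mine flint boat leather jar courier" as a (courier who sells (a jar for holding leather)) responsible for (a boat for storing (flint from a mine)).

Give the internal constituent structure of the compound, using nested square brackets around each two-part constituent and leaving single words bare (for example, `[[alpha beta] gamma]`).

[[[mine flint] boat] [[leather jar] courier]]

Whole compound: head "courier" (specifically "leather jar courier"), modifier "mine flint boat".
"mine flint boat" → head "boat", modifier "mine flint".
"mine flint" → head "flint", modifier "mine".
"leather jar courier" → head "courier", modifier "leather jar".
"leather jar" → head "jar", modifier "leather".
So the structure is [[[mine flint] boat] [[leather jar] courier]].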